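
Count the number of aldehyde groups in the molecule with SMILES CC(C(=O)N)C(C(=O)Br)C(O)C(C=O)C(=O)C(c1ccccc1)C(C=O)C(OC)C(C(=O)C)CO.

2

Reading the structure from left to right:
  CH(CONH2): pendant –CONH2: carbonyl C bonded to C and N → amide.
  CH(COBr): pendant –C(=O)X: carbonyl C bonded to C and halogen → acyl halide.
  CH(OH): –OH on an sp³ carbon → alcohol (secondary).
  CH(CHO): pendant –CHO: carbonyl C bonded to C and H → aldehyde.
  CO: –C(=O)– with carbon on both sides → ketone.
  CH(C6H5): pendant –C6H5: benzene ring → arene.
  CH(CHO): pendant –CHO: carbonyl C bonded to C and H → aldehyde.
  CH(OCH3): pendant –OCH3: C–O–C with sp³ C, no adjacent C=O → ether.
  CH(COCH3): pendant –COCH3: carbonyl C bonded to two carbons → ketone.
  CH2OH: –OH on an sp³ carbon → alcohol.
Aldehyde appears at: CH(CHO), CH(CHO) → 2.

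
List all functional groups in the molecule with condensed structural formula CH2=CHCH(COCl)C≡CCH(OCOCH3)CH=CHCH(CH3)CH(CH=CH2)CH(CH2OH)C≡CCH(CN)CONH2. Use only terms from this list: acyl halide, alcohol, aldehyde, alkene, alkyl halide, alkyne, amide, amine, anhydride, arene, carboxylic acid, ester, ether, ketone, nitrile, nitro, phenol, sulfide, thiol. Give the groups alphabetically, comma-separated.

Taking each segment in turn:
  CH2=CH: C=C double bond → alkene.
  CH(COCl): pendant –C(=O)X: carbonyl C bonded to C and halogen → acyl halide.
  C≡C: C≡C triple bond → alkyne.
  CH(OCOCH3): pendant –OC(=O)CH3: an acyloxy group → ester.
  CH=CH: C=C double bond → alkene.
  CH(CH=CH2): pendant –CH=CH2: C=C double bond → alkene.
  CH(CH2OH): pendant –CH2OH on an sp³ backbone C → alcohol.
  C≡C: C≡C triple bond → alkyne.
  CH(CN): pendant –C≡N: nitrile.
  CONH2: –C(=O)NH2: carbonyl C bonded to C and to N → amide (the N is not a separate amine).

acyl halide, alcohol, alkene, alkyne, amide, ester, nitrile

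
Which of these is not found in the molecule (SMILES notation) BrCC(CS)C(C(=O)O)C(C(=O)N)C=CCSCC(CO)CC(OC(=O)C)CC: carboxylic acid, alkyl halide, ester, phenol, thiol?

phenol

carboxylic acid: present (CH(COOH) — pendant –COOH: carbonyl C bonded to C and –OH → carboxylic acid).
thiol: present (CH(CH2SH) — pendant –CH2SH → thiol).
ester: present (CH(OCOCH3) — pendant –OC(=O)CH3: an acyloxy group → ester).
alkyl halide: present (BrCH2 — halogen on an sp³ carbon → alkyl halide).
phenol: absent. In CH(CH2OH), the –OH is on an sp³ carbon, not on an aromatic ring, so it is an alcohol.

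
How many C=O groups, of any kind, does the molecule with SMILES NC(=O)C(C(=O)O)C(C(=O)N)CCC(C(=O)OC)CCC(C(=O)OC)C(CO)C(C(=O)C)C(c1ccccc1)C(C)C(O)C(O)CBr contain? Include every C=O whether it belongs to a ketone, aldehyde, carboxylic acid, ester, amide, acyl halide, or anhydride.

H2NCO: amide, 1 C=O (running total 1).
CH(COOH): carboxylic acid, 1 C=O (running total 2).
CH(CONH2): amide, 1 C=O (running total 3).
CH(COOCH3): ester, 1 C=O (running total 4).
CH(COOCH3): ester, 1 C=O (running total 5).
CH(COCH3): ketone, 1 C=O (running total 6).

6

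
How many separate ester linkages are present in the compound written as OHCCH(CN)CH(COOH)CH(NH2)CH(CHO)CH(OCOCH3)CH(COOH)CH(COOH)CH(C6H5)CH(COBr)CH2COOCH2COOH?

2

terminal –CHO: carbonyl C bonded to H and C → aldehyde.
pendant –C≡N: nitrile.
pendant –COOH: carbonyl C bonded to C and –OH → carboxylic acid.
–NH2 on an sp³ carbon with no adjacent C=O → amine.
pendant –CHO: carbonyl C bonded to C and H → aldehyde.
pendant –OC(=O)CH3: an acyloxy group → ester.
pendant –COOH: carbonyl C bonded to C and –OH → carboxylic acid.
pendant –COOH: carbonyl C bonded to C and –OH → carboxylic acid.
pendant –C6H5: benzene ring → arene.
pendant –C(=O)X: carbonyl C bonded to C and halogen → acyl halide.
–C(=O)–O–C with C on the carbonyl side → ester.
–COOH: carbonyl C bonded to –OH and C → carboxylic acid (the –OH is not a separate alcohol).
Ester appears at: CH(OCOCH3), CH2COOCH2 → 2.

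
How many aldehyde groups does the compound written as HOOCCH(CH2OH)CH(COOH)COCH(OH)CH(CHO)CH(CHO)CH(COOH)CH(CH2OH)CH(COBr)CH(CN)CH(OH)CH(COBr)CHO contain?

Taking each segment in turn:
  HOOC: –COOH: carbonyl C bonded to –OH and C → carboxylic acid (the –OH is not a separate alcohol).
  CH(CH2OH): pendant –CH2OH on an sp³ backbone C → alcohol.
  CH(COOH): pendant –COOH: carbonyl C bonded to C and –OH → carboxylic acid.
  CO: –C(=O)– with carbon on both sides → ketone.
  CH(OH): –OH on an sp³ carbon → alcohol (secondary).
  CH(CHO): pendant –CHO: carbonyl C bonded to C and H → aldehyde.
  CH(CHO): pendant –CHO: carbonyl C bonded to C and H → aldehyde.
  CH(COOH): pendant –COOH: carbonyl C bonded to C and –OH → carboxylic acid.
  CH(CH2OH): pendant –CH2OH on an sp³ backbone C → alcohol.
  CH(COBr): pendant –C(=O)X: carbonyl C bonded to C and halogen → acyl halide.
  CH(CN): pendant –C≡N: nitrile.
  CH(OH): –OH on an sp³ carbon → alcohol (secondary).
  CH(COBr): pendant –C(=O)X: carbonyl C bonded to C and halogen → acyl halide.
  CHO: terminal –CHO: carbonyl C bonded to H and C → aldehyde.
Aldehyde appears at: CH(CHO), CH(CHO), CHO → 3.

3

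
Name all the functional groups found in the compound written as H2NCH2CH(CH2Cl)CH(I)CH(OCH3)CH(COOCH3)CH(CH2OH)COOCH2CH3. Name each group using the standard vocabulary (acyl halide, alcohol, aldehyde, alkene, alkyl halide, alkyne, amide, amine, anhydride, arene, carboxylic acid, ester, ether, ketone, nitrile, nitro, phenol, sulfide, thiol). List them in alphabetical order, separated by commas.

alcohol, alkyl halide, amine, ester, ether

Working along the chain:
  H2NCH2: –NH2 on an sp³ carbon with no adjacent C=O → amine.
  CH(CH2Cl): pendant –CH2X: halogen on sp³ carbon → alkyl halide.
  CH(I): halogen on an sp³ carbon → alkyl halide.
  CH(OCH3): pendant –OCH3: C–O–C with sp³ C, no adjacent C=O → ether.
  CH(COOCH3): pendant –COOCH3: carbonyl C bonded to C and –OCH3 → ester.
  CH(CH2OH): pendant –CH2OH on an sp³ backbone C → alcohol.
  COOCH2CH3: –C(=O)OCH2CH3: carbonyl C bonded to C and to –OEt → ester.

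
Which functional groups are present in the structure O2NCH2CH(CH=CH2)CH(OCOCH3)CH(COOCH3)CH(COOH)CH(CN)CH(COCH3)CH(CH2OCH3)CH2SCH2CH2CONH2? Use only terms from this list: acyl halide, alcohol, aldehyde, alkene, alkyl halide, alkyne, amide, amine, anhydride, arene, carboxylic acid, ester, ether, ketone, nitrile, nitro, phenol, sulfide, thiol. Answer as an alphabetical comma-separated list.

alkene, amide, carboxylic acid, ester, ether, ketone, nitrile, nitro, sulfide

Working along the chain:
  O2NCH2: –NO2 on carbon → nitro group.
  CH(CH=CH2): pendant –CH=CH2: C=C double bond → alkene.
  CH(OCOCH3): pendant –OC(=O)CH3: an acyloxy group → ester.
  CH(COOCH3): pendant –COOCH3: carbonyl C bonded to C and –OCH3 → ester.
  CH(COOH): pendant –COOH: carbonyl C bonded to C and –OH → carboxylic acid.
  CH(CN): pendant –C≡N: nitrile.
  CH(COCH3): pendant –COCH3: carbonyl C bonded to two carbons → ketone.
  CH(CH2OCH3): pendant –CH2OCH3: C–O–C linkage → ether.
  CH2SCH2: C–S–C linkage → sulfide (thioether).
  CONH2: –C(=O)NH2: carbonyl C bonded to C and to N → amide (the N is not a separate amine).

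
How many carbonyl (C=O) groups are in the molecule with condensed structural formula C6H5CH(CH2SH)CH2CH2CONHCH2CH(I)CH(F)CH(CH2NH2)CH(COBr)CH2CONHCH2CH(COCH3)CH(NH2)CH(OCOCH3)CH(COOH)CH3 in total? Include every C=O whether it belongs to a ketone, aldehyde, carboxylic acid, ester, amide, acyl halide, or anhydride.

6

CH2CONHCH2: amide, 1 C=O (running total 1).
CH(COBr): acyl halide, 1 C=O (running total 2).
CH2CONHCH2: amide, 1 C=O (running total 3).
CH(COCH3): ketone, 1 C=O (running total 4).
CH(OCOCH3): ester, 1 C=O (running total 5).
CH(COOH): carboxylic acid, 1 C=O (running total 6).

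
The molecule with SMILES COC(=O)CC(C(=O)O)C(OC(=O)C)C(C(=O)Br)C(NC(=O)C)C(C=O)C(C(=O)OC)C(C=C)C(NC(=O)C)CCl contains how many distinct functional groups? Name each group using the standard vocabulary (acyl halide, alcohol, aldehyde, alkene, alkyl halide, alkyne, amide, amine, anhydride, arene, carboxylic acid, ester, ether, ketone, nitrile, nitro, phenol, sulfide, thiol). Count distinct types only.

Reading the structure from left to right:
  CH3OOC: CH3O–C(=O)–: carbonyl C bonded to C and to –OCH3 → ester (not ketone + ether).
  CH(COOH): pendant –COOH: carbonyl C bonded to C and –OH → carboxylic acid.
  CH(OCOCH3): pendant –OC(=O)CH3: an acyloxy group → ester.
  CH(COBr): pendant –C(=O)X: carbonyl C bonded to C and halogen → acyl halide.
  CH(NHCOCH3): pendant –NHC(=O)CH3: N bonded to a carbonyl → amide (not amine).
  CH(CHO): pendant –CHO: carbonyl C bonded to C and H → aldehyde.
  CH(COOCH3): pendant –COOCH3: carbonyl C bonded to C and –OCH3 → ester.
  CH(CH=CH2): pendant –CH=CH2: C=C double bond → alkene.
  CH(NHCOCH3): pendant –NHC(=O)CH3: N bonded to a carbonyl → amide (not amine).
  CH2Cl: halogen on an sp³ carbon → alkyl halide.
Distinct types present: acyl halide, aldehyde, alkene, alkyl halide, amide, carboxylic acid, ester.

7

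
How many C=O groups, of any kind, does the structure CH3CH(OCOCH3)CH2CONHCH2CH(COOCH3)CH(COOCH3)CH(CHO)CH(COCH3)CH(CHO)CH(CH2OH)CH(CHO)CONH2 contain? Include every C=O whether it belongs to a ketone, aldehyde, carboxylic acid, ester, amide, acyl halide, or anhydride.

9

CH(OCOCH3): ester, 1 C=O (running total 1).
CH2CONHCH2: amide, 1 C=O (running total 2).
CH(COOCH3): ester, 1 C=O (running total 3).
CH(COOCH3): ester, 1 C=O (running total 4).
CH(CHO): aldehyde, 1 C=O (running total 5).
CH(COCH3): ketone, 1 C=O (running total 6).
CH(CHO): aldehyde, 1 C=O (running total 7).
CH(CHO): aldehyde, 1 C=O (running total 8).
CONH2: amide, 1 C=O (running total 9).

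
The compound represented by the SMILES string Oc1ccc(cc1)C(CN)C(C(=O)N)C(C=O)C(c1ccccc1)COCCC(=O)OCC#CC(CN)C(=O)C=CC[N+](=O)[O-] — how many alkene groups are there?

1

Working along the chain:
  HOC6H4: –OH attached directly to an aromatic ring → phenol (not alcohol); the ring itself is an arene.
  CH(CH2NH2): pendant –CH2NH2: N on sp³ C, no adjacent C=O → amine.
  CH(CONH2): pendant –CONH2: carbonyl C bonded to C and N → amide.
  CH(CHO): pendant –CHO: carbonyl C bonded to C and H → aldehyde.
  CH(C6H5): pendant –C6H5: benzene ring → arene.
  CH2OCH2: C–O–C with sp³ carbons on both sides and no adjacent C=O → ether.
  CH2COOCH2: –C(=O)–O–C with C on the carbonyl side → ester.
  C≡C: C≡C triple bond → alkyne.
  CH(CH2NH2): pendant –CH2NH2: N on sp³ C, no adjacent C=O → amine.
  CO: –C(=O)– with carbon on both sides → ketone.
  CH=CH: C=C double bond → alkene.
  CH2NO2: –NO2 on carbon → nitro group.
Alkene appears at: CH=CH → 1.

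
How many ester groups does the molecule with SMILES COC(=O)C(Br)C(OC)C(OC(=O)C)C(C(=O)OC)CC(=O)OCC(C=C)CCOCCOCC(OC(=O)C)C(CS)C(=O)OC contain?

6

Taking each segment in turn:
  CH3OOC: CH3O–C(=O)–: carbonyl C bonded to C and to –OCH3 → ester (not ketone + ether).
  CH(Br): halogen on an sp³ carbon → alkyl halide.
  CH(OCH3): pendant –OCH3: C–O–C with sp³ C, no adjacent C=O → ether.
  CH(OCOCH3): pendant –OC(=O)CH3: an acyloxy group → ester.
  CH(COOCH3): pendant –COOCH3: carbonyl C bonded to C and –OCH3 → ester.
  CH2COOCH2: –C(=O)–O–C with C on the carbonyl side → ester.
  CH(CH=CH2): pendant –CH=CH2: C=C double bond → alkene.
  CH2OCH2: C–O–C with sp³ carbons on both sides and no adjacent C=O → ether.
  CH2OCH2: C–O–C with sp³ carbons on both sides and no adjacent C=O → ether.
  CH(OCOCH3): pendant –OC(=O)CH3: an acyloxy group → ester.
  CH(CH2SH): pendant –CH2SH → thiol.
  COOCH3: –C(=O)OCH3: carbonyl C bonded to C and to –OCH3 → ester (not ketone + ether).
Ester appears at: CH3OOC, CH(OCOCH3), CH(COOCH3), CH2COOCH2, CH(OCOCH3), COOCH3 → 6.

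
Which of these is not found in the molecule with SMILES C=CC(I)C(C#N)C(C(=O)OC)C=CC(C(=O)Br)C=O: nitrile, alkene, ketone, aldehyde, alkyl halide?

ketone

alkyl halide: present (CH(I) — halogen on an sp³ carbon → alkyl halide).
aldehyde: present (CHO — terminal –CHO: carbonyl C bonded to H and C → aldehyde).
nitrile: present (CH(CN) — pendant –C≡N: nitrile).
alkene: present (CH2=CH — C=C double bond → alkene).
ketone: absent. In CH(COOCH3), the C=O is bonded to an –O–C group, which defines an ester, not a ketone. In CHO, the carbonyl carbon carries an H, so it is an aldehyde, not a ketone. In CH(COBr), the C=O is bonded to a halogen, which defines an acyl halide, not a ketone.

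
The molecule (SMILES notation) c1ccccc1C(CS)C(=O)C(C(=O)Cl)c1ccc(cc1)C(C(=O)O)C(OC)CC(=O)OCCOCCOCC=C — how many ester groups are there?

Reading the structure from left to right:
  C6H5: C6H5– phenyl ring → arene.
  CH(CH2SH): pendant –CH2SH → thiol.
  CO: –C(=O)– with carbon on both sides → ketone.
  CH(COCl): pendant –C(=O)X: carbonyl C bonded to C and halogen → acyl halide.
  C6H4: para-disubstituted benzene ring → arene.
  CH(COOH): pendant –COOH: carbonyl C bonded to C and –OH → carboxylic acid.
  CH(OCH3): pendant –OCH3: C–O–C with sp³ C, no adjacent C=O → ether.
  CH2COOCH2: –C(=O)–O–C with C on the carbonyl side → ester.
  CH2OCH2: C–O–C with sp³ carbons on both sides and no adjacent C=O → ether.
  CH2OCH2: C–O–C with sp³ carbons on both sides and no adjacent C=O → ether.
  CH=CH2: C=C double bond → alkene.
Ester appears at: CH2COOCH2 → 1.

1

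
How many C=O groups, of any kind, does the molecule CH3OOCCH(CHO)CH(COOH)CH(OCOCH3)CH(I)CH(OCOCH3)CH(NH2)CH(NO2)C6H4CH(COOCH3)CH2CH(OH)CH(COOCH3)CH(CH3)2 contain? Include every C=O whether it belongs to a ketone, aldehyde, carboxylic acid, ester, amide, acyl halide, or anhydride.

CH3OOC: ester, 1 C=O (running total 1).
CH(CHO): aldehyde, 1 C=O (running total 2).
CH(COOH): carboxylic acid, 1 C=O (running total 3).
CH(OCOCH3): ester, 1 C=O (running total 4).
CH(OCOCH3): ester, 1 C=O (running total 5).
CH(COOCH3): ester, 1 C=O (running total 6).
CH(COOCH3): ester, 1 C=O (running total 7).

7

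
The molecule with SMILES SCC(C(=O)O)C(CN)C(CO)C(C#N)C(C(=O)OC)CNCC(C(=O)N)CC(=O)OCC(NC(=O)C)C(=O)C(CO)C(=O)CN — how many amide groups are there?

2

–SH on an sp³ carbon → thiol.
pendant –COOH: carbonyl C bonded to C and –OH → carboxylic acid.
pendant –CH2NH2: N on sp³ C, no adjacent C=O → amine.
pendant –CH2OH on an sp³ backbone C → alcohol.
pendant –C≡N: nitrile.
pendant –COOCH3: carbonyl C bonded to C and –OCH3 → ester.
C–N–C with sp³ carbons and no adjacent C=O → amine (secondary).
pendant –CONH2: carbonyl C bonded to C and N → amide.
–C(=O)–O–C with C on the carbonyl side → ester.
pendant –NHC(=O)CH3: N bonded to a carbonyl → amide (not amine).
–C(=O)– with carbon on both sides → ketone.
pendant –CH2OH on an sp³ backbone C → alcohol.
–C(=O)– with carbon on both sides → ketone.
–NH2 on an sp³ carbon with no adjacent C=O → amine.
Amide appears at: CH(CONH2), CH(NHCOCH3) → 2.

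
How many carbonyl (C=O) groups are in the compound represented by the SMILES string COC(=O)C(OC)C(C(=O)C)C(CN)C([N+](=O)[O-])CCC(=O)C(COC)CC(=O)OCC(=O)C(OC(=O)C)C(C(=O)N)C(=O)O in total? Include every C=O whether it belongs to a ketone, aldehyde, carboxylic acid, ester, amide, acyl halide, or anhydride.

8

CH3OOC: ester, 1 C=O (running total 1).
CH(COCH3): ketone, 1 C=O (running total 2).
CO: ketone, 1 C=O (running total 3).
CH2COOCH2: ester, 1 C=O (running total 4).
CO: ketone, 1 C=O (running total 5).
CH(OCOCH3): ester, 1 C=O (running total 6).
CH(CONH2): amide, 1 C=O (running total 7).
COOH: carboxylic acid, 1 C=O (running total 8).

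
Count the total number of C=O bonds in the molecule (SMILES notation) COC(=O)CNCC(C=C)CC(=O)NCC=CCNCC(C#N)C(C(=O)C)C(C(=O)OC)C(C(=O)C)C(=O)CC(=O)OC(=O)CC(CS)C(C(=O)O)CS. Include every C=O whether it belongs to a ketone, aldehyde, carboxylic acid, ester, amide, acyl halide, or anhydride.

CH3OOC: ester, 1 C=O (running total 1).
CH2CONHCH2: amide, 1 C=O (running total 2).
CH(COCH3): ketone, 1 C=O (running total 3).
CH(COOCH3): ester, 1 C=O (running total 4).
CH(COCH3): ketone, 1 C=O (running total 5).
CO: ketone, 1 C=O (running total 6).
CH2CO-O-COCH2: anhydride, 2 C=O (running total 8).
CH(COOH): carboxylic acid, 1 C=O (running total 9).

9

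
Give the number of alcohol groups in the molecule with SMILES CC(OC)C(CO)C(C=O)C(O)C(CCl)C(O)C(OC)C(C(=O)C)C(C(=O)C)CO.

4

Working along the chain:
  CH(OCH3): pendant –OCH3: C–O–C with sp³ C, no adjacent C=O → ether.
  CH(CH2OH): pendant –CH2OH on an sp³ backbone C → alcohol.
  CH(CHO): pendant –CHO: carbonyl C bonded to C and H → aldehyde.
  CH(OH): –OH on an sp³ carbon → alcohol (secondary).
  CH(CH2Cl): pendant –CH2X: halogen on sp³ carbon → alkyl halide.
  CH(OH): –OH on an sp³ carbon → alcohol (secondary).
  CH(OCH3): pendant –OCH3: C–O–C with sp³ C, no adjacent C=O → ether.
  CH(COCH3): pendant –COCH3: carbonyl C bonded to two carbons → ketone.
  CH(COCH3): pendant –COCH3: carbonyl C bonded to two carbons → ketone.
  CH2OH: –OH on an sp³ carbon → alcohol.
Alcohol appears at: CH(CH2OH), CH(OH), CH(OH), CH2OH → 4.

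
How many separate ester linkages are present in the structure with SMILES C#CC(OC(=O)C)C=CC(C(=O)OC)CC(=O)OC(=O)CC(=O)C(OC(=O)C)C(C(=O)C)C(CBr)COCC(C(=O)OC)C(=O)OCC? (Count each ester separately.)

Working along the chain:
  HC≡C: C≡C triple bond → alkyne.
  CH(OCOCH3): pendant –OC(=O)CH3: an acyloxy group → ester.
  CH=CH: C=C double bond → alkene.
  CH(COOCH3): pendant –COOCH3: carbonyl C bonded to C and –OCH3 → ester.
  CH2CO-O-COCH2: two acyl groups sharing one oxygen, –C(=O)–O–C(=O)– → anhydride.
  CO: –C(=O)– with carbon on both sides → ketone.
  CH(OCOCH3): pendant –OC(=O)CH3: an acyloxy group → ester.
  CH(COCH3): pendant –COCH3: carbonyl C bonded to two carbons → ketone.
  CH(CH2Br): pendant –CH2X: halogen on sp³ carbon → alkyl halide.
  CH2OCH2: C–O–C with sp³ carbons on both sides and no adjacent C=O → ether.
  CH(COOCH3): pendant –COOCH3: carbonyl C bonded to C and –OCH3 → ester.
  COOCH2CH3: –C(=O)OCH2CH3: carbonyl C bonded to C and to –OEt → ester.
Ester appears at: CH(OCOCH3), CH(COOCH3), CH(OCOCH3), CH(COOCH3), COOCH2CH3 → 5.

5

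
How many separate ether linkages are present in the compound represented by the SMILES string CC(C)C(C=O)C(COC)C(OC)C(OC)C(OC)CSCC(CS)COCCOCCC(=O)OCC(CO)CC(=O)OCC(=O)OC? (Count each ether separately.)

6

Reading the structure from left to right:
  CH(CHO): pendant –CHO: carbonyl C bonded to C and H → aldehyde.
  CH(CH2OCH3): pendant –CH2OCH3: C–O–C linkage → ether.
  CH(OCH3): pendant –OCH3: C–O–C with sp³ C, no adjacent C=O → ether.
  CH(OCH3): pendant –OCH3: C–O–C with sp³ C, no adjacent C=O → ether.
  CH(OCH3): pendant –OCH3: C–O–C with sp³ C, no adjacent C=O → ether.
  CH2SCH2: C–S–C linkage → sulfide (thioether).
  CH(CH2SH): pendant –CH2SH → thiol.
  CH2OCH2: C–O–C with sp³ carbons on both sides and no adjacent C=O → ether.
  CH2OCH2: C–O–C with sp³ carbons on both sides and no adjacent C=O → ether.
  CH2COOCH2: –C(=O)–O–C with C on the carbonyl side → ester.
  CH(CH2OH): pendant –CH2OH on an sp³ backbone C → alcohol.
  CH2COOCH2: –C(=O)–O–C with C on the carbonyl side → ester.
  COOCH3: –C(=O)OCH3: carbonyl C bonded to C and to –OCH3 → ester (not ketone + ether).
Ether appears at: CH(CH2OCH3), CH(OCH3), CH(OCH3), CH(OCH3), CH2OCH2, CH2OCH2 → 6.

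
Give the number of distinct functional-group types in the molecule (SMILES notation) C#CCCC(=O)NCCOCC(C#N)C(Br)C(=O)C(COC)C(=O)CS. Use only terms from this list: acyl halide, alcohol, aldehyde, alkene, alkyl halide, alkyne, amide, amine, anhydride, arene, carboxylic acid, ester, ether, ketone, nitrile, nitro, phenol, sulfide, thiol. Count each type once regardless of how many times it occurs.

7

Working along the chain:
  HC≡C: C≡C triple bond → alkyne.
  CH2CONHCH2: –C(=O)–N– linkage → amide (the N is not an amine).
  CH2OCH2: C–O–C with sp³ carbons on both sides and no adjacent C=O → ether.
  CH(CN): pendant –C≡N: nitrile.
  CH(Br): halogen on an sp³ carbon → alkyl halide.
  CO: –C(=O)– with carbon on both sides → ketone.
  CH(CH2OCH3): pendant –CH2OCH3: C–O–C linkage → ether.
  CO: –C(=O)– with carbon on both sides → ketone.
  CH2SH: –SH on an sp³ carbon → thiol.
Distinct types present: alkyl halide, alkyne, amide, ether, ketone, nitrile, thiol.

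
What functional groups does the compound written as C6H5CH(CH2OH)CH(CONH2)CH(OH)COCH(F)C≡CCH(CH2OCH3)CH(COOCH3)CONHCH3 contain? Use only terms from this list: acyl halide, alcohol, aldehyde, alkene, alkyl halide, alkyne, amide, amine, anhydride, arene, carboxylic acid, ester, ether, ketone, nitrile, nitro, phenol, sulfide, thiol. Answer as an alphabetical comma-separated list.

alcohol, alkyl halide, alkyne, amide, arene, ester, ether, ketone

C6H5– phenyl ring → arene.
pendant –CH2OH on an sp³ backbone C → alcohol.
pendant –CONH2: carbonyl C bonded to C and N → amide.
–OH on an sp³ carbon → alcohol (secondary).
–C(=O)– with carbon on both sides → ketone.
halogen on an sp³ carbon → alkyl halide.
C≡C triple bond → alkyne.
pendant –CH2OCH3: C–O–C linkage → ether.
pendant –COOCH3: carbonyl C bonded to C and –OCH3 → ester.
–C(=O)NHCH3: carbonyl C bonded to C and to N → amide (the N is not an amine).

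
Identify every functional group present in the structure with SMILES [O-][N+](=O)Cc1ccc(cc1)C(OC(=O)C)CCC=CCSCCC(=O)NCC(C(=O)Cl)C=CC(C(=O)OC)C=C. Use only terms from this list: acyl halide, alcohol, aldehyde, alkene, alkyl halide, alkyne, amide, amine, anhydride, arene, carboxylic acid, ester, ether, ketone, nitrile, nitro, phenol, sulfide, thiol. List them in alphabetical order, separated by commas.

acyl halide, alkene, amide, arene, ester, nitro, sulfide

–NO2 on carbon → nitro group.
para-disubstituted benzene ring → arene.
pendant –OC(=O)CH3: an acyloxy group → ester.
C=C double bond → alkene.
C–S–C linkage → sulfide (thioether).
–C(=O)–N– linkage → amide (the N is not an amine).
pendant –C(=O)X: carbonyl C bonded to C and halogen → acyl halide.
C=C double bond → alkene.
pendant –COOCH3: carbonyl C bonded to C and –OCH3 → ester.
C=C double bond → alkene.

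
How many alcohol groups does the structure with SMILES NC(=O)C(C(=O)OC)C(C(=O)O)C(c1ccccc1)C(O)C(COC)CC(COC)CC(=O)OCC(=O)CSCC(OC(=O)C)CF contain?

1

Reading the structure from left to right:
  H2NCO: –C(=O)NH2: carbonyl C bonded to C and to N → amide (the N is not a separate amine).
  CH(COOCH3): pendant –COOCH3: carbonyl C bonded to C and –OCH3 → ester.
  CH(COOH): pendant –COOH: carbonyl C bonded to C and –OH → carboxylic acid.
  CH(C6H5): pendant –C6H5: benzene ring → arene.
  CH(OH): –OH on an sp³ carbon → alcohol (secondary).
  CH(CH2OCH3): pendant –CH2OCH3: C–O–C linkage → ether.
  CH(CH2OCH3): pendant –CH2OCH3: C–O–C linkage → ether.
  CH2COOCH2: –C(=O)–O–C with C on the carbonyl side → ester.
  CO: –C(=O)– with carbon on both sides → ketone.
  CH2SCH2: C–S–C linkage → sulfide (thioether).
  CH(OCOCH3): pendant –OC(=O)CH3: an acyloxy group → ester.
  CH2F: halogen on an sp³ carbon → alkyl halide.
Alcohol appears at: CH(OH) → 1.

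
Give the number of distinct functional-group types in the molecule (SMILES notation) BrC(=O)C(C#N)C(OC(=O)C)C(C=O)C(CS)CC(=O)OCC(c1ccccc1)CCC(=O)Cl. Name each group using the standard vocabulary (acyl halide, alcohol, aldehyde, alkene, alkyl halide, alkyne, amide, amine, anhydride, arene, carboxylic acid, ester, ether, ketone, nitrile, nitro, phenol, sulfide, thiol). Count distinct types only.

Reading the structure from left to right:
  BrCO: –C(=O)Br: carbonyl C bonded to C and to a halogen → acyl halide (not alkyl halide).
  CH(CN): pendant –C≡N: nitrile.
  CH(OCOCH3): pendant –OC(=O)CH3: an acyloxy group → ester.
  CH(CHO): pendant –CHO: carbonyl C bonded to C and H → aldehyde.
  CH(CH2SH): pendant –CH2SH → thiol.
  CH2COOCH2: –C(=O)–O–C with C on the carbonyl side → ester.
  CH(C6H5): pendant –C6H5: benzene ring → arene.
  COCl: –C(=O)Cl: carbonyl C bonded to C and to a halogen → acyl halide (not alkyl halide).
Distinct types present: acyl halide, aldehyde, arene, ester, nitrile, thiol.

6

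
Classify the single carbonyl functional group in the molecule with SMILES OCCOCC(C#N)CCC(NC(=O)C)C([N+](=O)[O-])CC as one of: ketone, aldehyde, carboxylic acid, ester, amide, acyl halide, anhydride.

The carbonyl is in the CH(NHCOCH3) segment: pendant –NHC(=O)CH3: N bonded to a carbonyl → amide (not amine).

amide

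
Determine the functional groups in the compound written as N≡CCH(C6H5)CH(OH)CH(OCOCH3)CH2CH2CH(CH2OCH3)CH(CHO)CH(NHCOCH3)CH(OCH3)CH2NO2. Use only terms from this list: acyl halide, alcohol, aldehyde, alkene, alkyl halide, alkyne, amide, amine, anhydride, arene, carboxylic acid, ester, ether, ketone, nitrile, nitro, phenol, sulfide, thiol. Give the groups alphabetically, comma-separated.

N≡C–: carbon triple-bonded to nitrogen → nitrile.
pendant –C6H5: benzene ring → arene.
–OH on an sp³ carbon → alcohol (secondary).
pendant –OC(=O)CH3: an acyloxy group → ester.
pendant –CH2OCH3: C–O–C linkage → ether.
pendant –CHO: carbonyl C bonded to C and H → aldehyde.
pendant –NHC(=O)CH3: N bonded to a carbonyl → amide (not amine).
pendant –OCH3: C–O–C with sp³ C, no adjacent C=O → ether.
–NO2 on carbon → nitro group.

alcohol, aldehyde, amide, arene, ester, ether, nitrile, nitro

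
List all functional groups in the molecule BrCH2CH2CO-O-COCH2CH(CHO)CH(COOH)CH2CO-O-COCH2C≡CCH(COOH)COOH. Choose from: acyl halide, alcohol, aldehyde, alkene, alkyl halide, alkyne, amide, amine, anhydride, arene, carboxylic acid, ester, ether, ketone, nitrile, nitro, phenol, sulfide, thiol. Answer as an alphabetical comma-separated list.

aldehyde, alkyl halide, alkyne, anhydride, carboxylic acid

halogen on an sp³ carbon → alkyl halide.
two acyl groups sharing one oxygen, –C(=O)–O–C(=O)– → anhydride.
pendant –CHO: carbonyl C bonded to C and H → aldehyde.
pendant –COOH: carbonyl C bonded to C and –OH → carboxylic acid.
two acyl groups sharing one oxygen, –C(=O)–O–C(=O)– → anhydride.
C≡C triple bond → alkyne.
pendant –COOH: carbonyl C bonded to C and –OH → carboxylic acid.
–COOH: carbonyl C bonded to –OH and C → carboxylic acid (the –OH is not a separate alcohol).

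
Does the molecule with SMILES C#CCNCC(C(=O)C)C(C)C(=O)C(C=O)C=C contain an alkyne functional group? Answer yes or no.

Taking each segment in turn:
  HC≡C: C≡C triple bond → alkyne.
  CH2NHCH2: C–N–C with sp³ carbons and no adjacent C=O → amine (secondary).
  CH(COCH3): pendant –COCH3: carbonyl C bonded to two carbons → ketone.
  CO: –C(=O)– with carbon on both sides → ketone.
  CH(CHO): pendant –CHO: carbonyl C bonded to C and H → aldehyde.
  CH=CH2: C=C double bond → alkene.
The HC≡C segment supplies the alkyne: C≡C triple bond → alkyne.

yes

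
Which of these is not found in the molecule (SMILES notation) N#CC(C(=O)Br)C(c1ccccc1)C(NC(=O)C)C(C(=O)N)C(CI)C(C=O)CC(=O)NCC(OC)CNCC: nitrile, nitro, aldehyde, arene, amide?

aldehyde: present (CH(CHO) — pendant –CHO: carbonyl C bonded to C and H → aldehyde).
nitrile: present (N≡C — N≡C–: carbon triple-bonded to nitrogen → nitrile).
amide: present (CH(NHCOCH3) — pendant –NHC(=O)CH3: N bonded to a carbonyl → amide (not amine)).
arene: present (CH(C6H5) — pendant –C6H5: benzene ring → arene).
nitro: no segment matches this pattern.

nitro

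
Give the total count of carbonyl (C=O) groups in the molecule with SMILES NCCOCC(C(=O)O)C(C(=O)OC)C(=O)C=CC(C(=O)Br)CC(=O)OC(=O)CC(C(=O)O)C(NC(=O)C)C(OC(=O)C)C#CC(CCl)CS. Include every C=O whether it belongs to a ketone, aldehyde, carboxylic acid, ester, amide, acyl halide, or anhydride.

CH(COOH): carboxylic acid, 1 C=O (running total 1).
CH(COOCH3): ester, 1 C=O (running total 2).
CO: ketone, 1 C=O (running total 3).
CH(COBr): acyl halide, 1 C=O (running total 4).
CH2CO-O-COCH2: anhydride, 2 C=O (running total 6).
CH(COOH): carboxylic acid, 1 C=O (running total 7).
CH(NHCOCH3): amide, 1 C=O (running total 8).
CH(OCOCH3): ester, 1 C=O (running total 9).

9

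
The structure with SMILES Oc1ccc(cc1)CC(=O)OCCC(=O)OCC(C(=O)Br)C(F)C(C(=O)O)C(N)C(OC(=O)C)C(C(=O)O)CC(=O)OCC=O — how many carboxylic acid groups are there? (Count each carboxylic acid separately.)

2

Reading the structure from left to right:
  HOC6H4: –OH attached directly to an aromatic ring → phenol (not alcohol); the ring itself is an arene.
  CH2COOCH2: –C(=O)–O–C with C on the carbonyl side → ester.
  CH2COOCH2: –C(=O)–O–C with C on the carbonyl side → ester.
  CH(COBr): pendant –C(=O)X: carbonyl C bonded to C and halogen → acyl halide.
  CH(F): halogen on an sp³ carbon → alkyl halide.
  CH(COOH): pendant –COOH: carbonyl C bonded to C and –OH → carboxylic acid.
  CH(NH2): –NH2 on an sp³ carbon with no adjacent C=O → amine.
  CH(OCOCH3): pendant –OC(=O)CH3: an acyloxy group → ester.
  CH(COOH): pendant –COOH: carbonyl C bonded to C and –OH → carboxylic acid.
  CH2COOCH2: –C(=O)–O–C with C on the carbonyl side → ester.
  CHO: terminal –CHO: carbonyl C bonded to H and C → aldehyde.
Carboxylic acid appears at: CH(COOH), CH(COOH) → 2.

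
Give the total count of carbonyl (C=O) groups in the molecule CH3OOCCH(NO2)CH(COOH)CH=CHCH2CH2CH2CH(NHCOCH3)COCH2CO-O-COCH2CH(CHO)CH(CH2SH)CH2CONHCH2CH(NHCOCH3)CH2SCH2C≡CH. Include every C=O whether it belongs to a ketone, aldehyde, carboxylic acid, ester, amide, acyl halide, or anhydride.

9

CH3OOC: ester, 1 C=O (running total 1).
CH(COOH): carboxylic acid, 1 C=O (running total 2).
CH(NHCOCH3): amide, 1 C=O (running total 3).
CO: ketone, 1 C=O (running total 4).
CH2CO-O-COCH2: anhydride, 2 C=O (running total 6).
CH(CHO): aldehyde, 1 C=O (running total 7).
CH2CONHCH2: amide, 1 C=O (running total 8).
CH(NHCOCH3): amide, 1 C=O (running total 9).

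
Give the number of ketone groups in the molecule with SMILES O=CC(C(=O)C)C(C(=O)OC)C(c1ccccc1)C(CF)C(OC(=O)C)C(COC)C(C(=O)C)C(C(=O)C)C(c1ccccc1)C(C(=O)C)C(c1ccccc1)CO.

4

Reading the structure from left to right:
  OHC: terminal –CHO: carbonyl C bonded to H and C → aldehyde.
  CH(COCH3): pendant –COCH3: carbonyl C bonded to two carbons → ketone.
  CH(COOCH3): pendant –COOCH3: carbonyl C bonded to C and –OCH3 → ester.
  CH(C6H5): pendant –C6H5: benzene ring → arene.
  CH(CH2F): pendant –CH2X: halogen on sp³ carbon → alkyl halide.
  CH(OCOCH3): pendant –OC(=O)CH3: an acyloxy group → ester.
  CH(CH2OCH3): pendant –CH2OCH3: C–O–C linkage → ether.
  CH(COCH3): pendant –COCH3: carbonyl C bonded to two carbons → ketone.
  CH(COCH3): pendant –COCH3: carbonyl C bonded to two carbons → ketone.
  CH(C6H5): pendant –C6H5: benzene ring → arene.
  CH(COCH3): pendant –COCH3: carbonyl C bonded to two carbons → ketone.
  CH(C6H5): pendant –C6H5: benzene ring → arene.
  CH2OH: –OH on an sp³ carbon → alcohol.
Ketone appears at: CH(COCH3), CH(COCH3), CH(COCH3), CH(COCH3) → 4.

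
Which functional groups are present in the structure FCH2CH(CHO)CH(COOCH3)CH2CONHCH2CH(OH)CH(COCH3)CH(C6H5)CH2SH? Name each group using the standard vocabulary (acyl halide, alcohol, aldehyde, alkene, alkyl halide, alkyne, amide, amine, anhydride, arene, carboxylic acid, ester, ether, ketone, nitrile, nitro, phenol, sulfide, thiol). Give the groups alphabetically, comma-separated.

alcohol, aldehyde, alkyl halide, amide, arene, ester, ketone, thiol

halogen on an sp³ carbon → alkyl halide.
pendant –CHO: carbonyl C bonded to C and H → aldehyde.
pendant –COOCH3: carbonyl C bonded to C and –OCH3 → ester.
–C(=O)–N– linkage → amide (the N is not an amine).
–OH on an sp³ carbon → alcohol (secondary).
pendant –COCH3: carbonyl C bonded to two carbons → ketone.
pendant –C6H5: benzene ring → arene.
–SH on an sp³ carbon → thiol.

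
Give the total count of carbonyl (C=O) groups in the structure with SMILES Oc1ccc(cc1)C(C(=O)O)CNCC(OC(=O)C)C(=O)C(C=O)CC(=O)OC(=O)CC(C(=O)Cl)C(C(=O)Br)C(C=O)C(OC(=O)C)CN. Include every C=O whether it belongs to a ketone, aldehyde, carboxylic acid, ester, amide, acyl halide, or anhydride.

CH(COOH): carboxylic acid, 1 C=O (running total 1).
CH(OCOCH3): ester, 1 C=O (running total 2).
CO: ketone, 1 C=O (running total 3).
CH(CHO): aldehyde, 1 C=O (running total 4).
CH2CO-O-COCH2: anhydride, 2 C=O (running total 6).
CH(COCl): acyl halide, 1 C=O (running total 7).
CH(COBr): acyl halide, 1 C=O (running total 8).
CH(CHO): aldehyde, 1 C=O (running total 9).
CH(OCOCH3): ester, 1 C=O (running total 10).

10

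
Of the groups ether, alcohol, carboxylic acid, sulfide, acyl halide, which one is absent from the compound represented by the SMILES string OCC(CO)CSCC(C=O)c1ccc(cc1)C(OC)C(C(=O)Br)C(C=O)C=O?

ether: present (CH(OCH3) — pendant –OCH3: C–O–C with sp³ C, no adjacent C=O → ether).
sulfide: present (CH2SCH2 — C–S–C linkage → sulfide (thioether)).
acyl halide: present (CH(COBr) — pendant –C(=O)X: carbonyl C bonded to C and halogen → acyl halide).
alcohol: present (HOCH2 — HO– on an sp³ carbon → alcohol).
carboxylic acid: no segment matches this pattern.

carboxylic acid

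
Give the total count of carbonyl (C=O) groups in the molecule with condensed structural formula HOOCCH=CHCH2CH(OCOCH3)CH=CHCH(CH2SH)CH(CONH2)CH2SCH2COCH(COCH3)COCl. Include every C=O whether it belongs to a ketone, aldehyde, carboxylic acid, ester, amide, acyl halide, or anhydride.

6

HOOC: carboxylic acid, 1 C=O (running total 1).
CH(OCOCH3): ester, 1 C=O (running total 2).
CH(CONH2): amide, 1 C=O (running total 3).
CO: ketone, 1 C=O (running total 4).
CH(COCH3): ketone, 1 C=O (running total 5).
COCl: acyl halide, 1 C=O (running total 6).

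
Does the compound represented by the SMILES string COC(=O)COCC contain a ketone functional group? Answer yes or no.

Working along the chain:
  CH3OOC: CH3O–C(=O)–: carbonyl C bonded to C and to –OCH3 → ester (not ketone + ether).
  CH2OCH2: C–O–C with sp³ carbons on both sides and no adjacent C=O → ether.
In CH3OOC, the C=O is bonded to an –O–C group, which defines an ester, not a ketone.
The groups actually present are: ester, ether.

no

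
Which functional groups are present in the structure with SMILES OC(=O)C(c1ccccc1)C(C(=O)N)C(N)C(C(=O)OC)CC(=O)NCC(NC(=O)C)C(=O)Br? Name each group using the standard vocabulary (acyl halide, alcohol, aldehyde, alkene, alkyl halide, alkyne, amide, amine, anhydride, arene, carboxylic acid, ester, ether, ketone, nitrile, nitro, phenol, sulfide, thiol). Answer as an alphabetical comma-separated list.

Reading the structure from left to right:
  HOOC: –COOH: carbonyl C bonded to –OH and C → carboxylic acid (the –OH is not a separate alcohol).
  CH(C6H5): pendant –C6H5: benzene ring → arene.
  CH(CONH2): pendant –CONH2: carbonyl C bonded to C and N → amide.
  CH(NH2): –NH2 on an sp³ carbon with no adjacent C=O → amine.
  CH(COOCH3): pendant –COOCH3: carbonyl C bonded to C and –OCH3 → ester.
  CH2CONHCH2: –C(=O)–N– linkage → amide (the N is not an amine).
  CH(NHCOCH3): pendant –NHC(=O)CH3: N bonded to a carbonyl → amide (not amine).
  COBr: –C(=O)Br: carbonyl C bonded to C and to a halogen → acyl halide (not alkyl halide).

acyl halide, amide, amine, arene, carboxylic acid, ester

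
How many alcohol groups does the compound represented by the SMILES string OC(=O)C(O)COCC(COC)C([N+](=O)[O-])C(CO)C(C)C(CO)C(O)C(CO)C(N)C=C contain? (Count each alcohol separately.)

5

Working along the chain:
  HOOC: –COOH: carbonyl C bonded to –OH and C → carboxylic acid (the –OH is not a separate alcohol).
  CH(OH): –OH on an sp³ carbon → alcohol (secondary).
  CH2OCH2: C–O–C with sp³ carbons on both sides and no adjacent C=O → ether.
  CH(CH2OCH3): pendant –CH2OCH3: C–O–C linkage → ether.
  CH(NO2): –NO2 on an sp³ carbon → nitro (the N=O is not a carbonyl).
  CH(CH2OH): pendant –CH2OH on an sp³ backbone C → alcohol.
  CH(CH2OH): pendant –CH2OH on an sp³ backbone C → alcohol.
  CH(OH): –OH on an sp³ carbon → alcohol (secondary).
  CH(CH2OH): pendant –CH2OH on an sp³ backbone C → alcohol.
  CH(NH2): –NH2 on an sp³ carbon with no adjacent C=O → amine.
  CH=CH2: C=C double bond → alkene.
Alcohol appears at: CH(OH), CH(CH2OH), CH(CH2OH), CH(OH), CH(CH2OH) → 5.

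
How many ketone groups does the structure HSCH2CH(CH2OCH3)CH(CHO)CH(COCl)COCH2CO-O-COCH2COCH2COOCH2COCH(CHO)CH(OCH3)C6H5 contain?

3

Working along the chain:
  HSCH2: –SH on an sp³ carbon → thiol.
  CH(CH2OCH3): pendant –CH2OCH3: C–O–C linkage → ether.
  CH(CHO): pendant –CHO: carbonyl C bonded to C and H → aldehyde.
  CH(COCl): pendant –C(=O)X: carbonyl C bonded to C and halogen → acyl halide.
  CO: –C(=O)– with carbon on both sides → ketone.
  CH2CO-O-COCH2: two acyl groups sharing one oxygen, –C(=O)–O–C(=O)– → anhydride.
  CO: –C(=O)– with carbon on both sides → ketone.
  CH2COOCH2: –C(=O)–O–C with C on the carbonyl side → ester.
  CO: –C(=O)– with carbon on both sides → ketone.
  CH(CHO): pendant –CHO: carbonyl C bonded to C and H → aldehyde.
  CH(OCH3): pendant –OCH3: C–O–C with sp³ C, no adjacent C=O → ether.
  C6H5: –C6H5 phenyl ring → arene.
Ketone appears at: CO, CO, CO → 3.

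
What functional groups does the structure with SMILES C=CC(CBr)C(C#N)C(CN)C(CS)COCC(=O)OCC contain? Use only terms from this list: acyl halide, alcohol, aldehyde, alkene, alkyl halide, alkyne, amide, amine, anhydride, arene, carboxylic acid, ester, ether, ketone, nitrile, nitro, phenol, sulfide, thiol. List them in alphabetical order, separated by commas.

alkene, alkyl halide, amine, ester, ether, nitrile, thiol

C=C double bond → alkene.
pendant –CH2X: halogen on sp³ carbon → alkyl halide.
pendant –C≡N: nitrile.
pendant –CH2NH2: N on sp³ C, no adjacent C=O → amine.
pendant –CH2SH → thiol.
C–O–C with sp³ carbons on both sides and no adjacent C=O → ether.
–C(=O)OCH2CH3: carbonyl C bonded to C and to –OEt → ester.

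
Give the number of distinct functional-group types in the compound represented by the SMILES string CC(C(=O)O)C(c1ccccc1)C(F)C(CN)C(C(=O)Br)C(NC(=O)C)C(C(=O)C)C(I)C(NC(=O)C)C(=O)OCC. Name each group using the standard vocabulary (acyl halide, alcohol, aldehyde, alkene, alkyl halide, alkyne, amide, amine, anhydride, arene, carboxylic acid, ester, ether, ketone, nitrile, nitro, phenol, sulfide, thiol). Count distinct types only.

pendant –COOH: carbonyl C bonded to C and –OH → carboxylic acid.
pendant –C6H5: benzene ring → arene.
halogen on an sp³ carbon → alkyl halide.
pendant –CH2NH2: N on sp³ C, no adjacent C=O → amine.
pendant –C(=O)X: carbonyl C bonded to C and halogen → acyl halide.
pendant –NHC(=O)CH3: N bonded to a carbonyl → amide (not amine).
pendant –COCH3: carbonyl C bonded to two carbons → ketone.
halogen on an sp³ carbon → alkyl halide.
pendant –NHC(=O)CH3: N bonded to a carbonyl → amide (not amine).
–C(=O)OCH2CH3: carbonyl C bonded to C and to –OEt → ester.
Distinct types present: acyl halide, alkyl halide, amide, amine, arene, carboxylic acid, ester, ketone.

8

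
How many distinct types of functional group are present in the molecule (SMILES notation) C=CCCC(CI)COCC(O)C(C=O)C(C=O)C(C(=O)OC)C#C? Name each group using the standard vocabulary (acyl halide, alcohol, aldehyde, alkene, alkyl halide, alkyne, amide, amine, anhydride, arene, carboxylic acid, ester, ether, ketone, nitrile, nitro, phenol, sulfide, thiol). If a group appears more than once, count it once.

7

Reading the structure from left to right:
  CH2=CH: C=C double bond → alkene.
  CH(CH2I): pendant –CH2X: halogen on sp³ carbon → alkyl halide.
  CH2OCH2: C–O–C with sp³ carbons on both sides and no adjacent C=O → ether.
  CH(OH): –OH on an sp³ carbon → alcohol (secondary).
  CH(CHO): pendant –CHO: carbonyl C bonded to C and H → aldehyde.
  CH(CHO): pendant –CHO: carbonyl C bonded to C and H → aldehyde.
  CH(COOCH3): pendant –COOCH3: carbonyl C bonded to C and –OCH3 → ester.
  C≡CH: C≡C triple bond → alkyne.
Distinct types present: alcohol, aldehyde, alkene, alkyl halide, alkyne, ester, ether.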